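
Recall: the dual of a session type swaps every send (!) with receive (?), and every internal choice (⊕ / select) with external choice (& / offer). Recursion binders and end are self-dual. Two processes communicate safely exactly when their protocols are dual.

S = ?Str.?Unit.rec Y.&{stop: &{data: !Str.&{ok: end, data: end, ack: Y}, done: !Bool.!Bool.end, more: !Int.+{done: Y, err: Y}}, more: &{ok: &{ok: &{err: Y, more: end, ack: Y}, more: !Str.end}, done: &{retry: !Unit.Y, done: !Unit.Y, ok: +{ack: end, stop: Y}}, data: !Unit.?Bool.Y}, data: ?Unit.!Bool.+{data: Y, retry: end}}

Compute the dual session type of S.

?Str = !Str
  ?Unit = !Unit
    rec Y = rec Y  (binder kept)
      &{stop,more,data} = +{stop,more,data}  (external→internal)
        [stop]
          &{data,done,more} = +{data,done,more}  (external→internal)
            [data]
              !Str = ?Str
                &{ok,data,ack} = +{ok,data,ack}  (external→internal)
                  [ok]
                    end ↦ end
                  [data]
                    end ↦ end
                  [ack]
                    Y ↦ Y
            [done]
              !Bool = ?Bool
                !Bool = ?Bool
                  end ↦ end
            [more]
              !Int = ?Int
                +{done,err} = &{done,err}  (⊕→&)
                  [done]
                    Y ↦ Y
                  [err]
                    Y ↦ Y
        [more]
          &{ok,done,data} = +{ok,done,data}  (external→internal)
            [ok]
              &{ok,more} = +{ok,more}  (external→internal)
                [ok]
                  &{err,more,ack} = +{err,more,ack}  (external→internal)
                    [err]
                      Y ↦ Y
                    [more]
                      end ↦ end
                    [ack]
                      Y ↦ Y
                [more]
                  !Str = ?Str
                    end ↦ end
            [done]
              &{retry,done,ok} = +{retry,done,ok}  (external→internal)
                [retry]
                  !Unit = ?Unit
                    Y ↦ Y
                [done]
                  !Unit = ?Unit
                    Y ↦ Y
                [ok]
                  +{ack,stop} = &{ack,stop}  (⊕→&)
                    [ack]
                      end ↦ end
                    [stop]
                      Y ↦ Y
            [data]
              !Unit = ?Unit
                ?Bool = !Bool
                  Y ↦ Y
        [data]
          ?Unit = !Unit
            !Bool = ?Bool
              +{data,retry} = &{data,retry}  (⊕→&)
                [data]
                  Y ↦ Y
                [retry]
                  end ↦ end

!Str.!Unit.rec Y.+{stop: +{data: ?Str.+{ok: end, data: end, ack: Y}, done: ?Bool.?Bool.end, more: ?Int.&{done: Y, err: Y}}, more: +{ok: +{ok: +{err: Y, more: end, ack: Y}, more: ?Str.end}, done: +{retry: ?Unit.Y, done: ?Unit.Y, ok: &{ack: end, stop: Y}}, data: ?Unit.!Bool.Y}, data: !Unit.?Bool.&{data: Y, retry: end}}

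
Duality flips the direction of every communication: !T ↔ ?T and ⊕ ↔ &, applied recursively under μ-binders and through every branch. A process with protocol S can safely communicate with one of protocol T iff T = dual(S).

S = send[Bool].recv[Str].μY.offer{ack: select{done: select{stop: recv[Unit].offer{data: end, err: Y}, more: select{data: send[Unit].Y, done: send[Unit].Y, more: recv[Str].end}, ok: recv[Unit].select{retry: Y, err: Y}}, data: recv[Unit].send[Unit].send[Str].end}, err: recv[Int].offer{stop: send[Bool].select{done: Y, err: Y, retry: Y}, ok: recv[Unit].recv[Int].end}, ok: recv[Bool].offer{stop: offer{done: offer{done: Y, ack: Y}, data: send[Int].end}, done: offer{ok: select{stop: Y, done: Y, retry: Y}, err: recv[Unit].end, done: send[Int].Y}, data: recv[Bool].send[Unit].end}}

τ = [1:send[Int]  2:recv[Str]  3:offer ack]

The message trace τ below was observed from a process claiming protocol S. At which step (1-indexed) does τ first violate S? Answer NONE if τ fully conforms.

step 1: got send[Int], protocol expects send[Bool]  ✗

1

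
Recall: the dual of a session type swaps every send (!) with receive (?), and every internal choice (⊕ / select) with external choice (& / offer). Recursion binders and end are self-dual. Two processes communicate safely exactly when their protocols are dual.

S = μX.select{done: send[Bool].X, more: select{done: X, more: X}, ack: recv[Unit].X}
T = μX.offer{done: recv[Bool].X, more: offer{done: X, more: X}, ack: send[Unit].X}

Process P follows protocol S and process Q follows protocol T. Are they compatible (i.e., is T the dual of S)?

YES

μX ‖ μX  match (rec unchanged)
  select{done,more,ack} ‖ offer{done,more,ack}  match label sets agree
    • done:
      send[Bool] ‖ recv[Bool]  match
        X ‖ X  match
    • more:
      select{done,more} ‖ offer{done,more}  match label sets agree
        • done:
          X ‖ X  match
        • more:
          X ‖ X  match
    • ack:
      recv[Unit] ‖ send[Unit]  match
        X ‖ X  match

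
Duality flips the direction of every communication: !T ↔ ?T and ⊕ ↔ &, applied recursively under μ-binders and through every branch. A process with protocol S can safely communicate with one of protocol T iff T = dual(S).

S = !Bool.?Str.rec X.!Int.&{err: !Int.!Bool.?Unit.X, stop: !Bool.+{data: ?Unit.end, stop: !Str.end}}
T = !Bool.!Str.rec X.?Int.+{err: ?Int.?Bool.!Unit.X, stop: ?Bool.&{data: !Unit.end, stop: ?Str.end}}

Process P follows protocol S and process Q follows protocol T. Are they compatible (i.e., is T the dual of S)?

NO

!Bool | !Bool  ✗ same direction on both sides — not dual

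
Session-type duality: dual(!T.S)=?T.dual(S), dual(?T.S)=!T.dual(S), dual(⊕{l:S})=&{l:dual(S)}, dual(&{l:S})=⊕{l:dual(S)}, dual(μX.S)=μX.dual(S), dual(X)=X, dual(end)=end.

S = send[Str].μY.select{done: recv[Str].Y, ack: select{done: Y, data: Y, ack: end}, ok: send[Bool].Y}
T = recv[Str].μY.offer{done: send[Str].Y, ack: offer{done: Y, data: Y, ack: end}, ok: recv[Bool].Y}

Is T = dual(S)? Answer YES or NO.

send[Str] ‖ recv[Str]  ok
  μY ‖ μY  ok (μ self-dual)
    select{done,ack,ok} ‖ offer{done,ack,ok}  ok label sets agree
      case done:
        recv[Str] ‖ send[Str]  ok
          Y ‖ Y  ok
      case ack:
        select{done,data,ack} ‖ offer{done,data,ack}  ok label sets agree
          case done:
            Y ‖ Y  ok
          case data:
            Y ‖ Y  ok
          case ack:
            end ‖ end  ok
      case ok:
        send[Bool] ‖ recv[Bool]  ok
          Y ‖ Y  ok

YES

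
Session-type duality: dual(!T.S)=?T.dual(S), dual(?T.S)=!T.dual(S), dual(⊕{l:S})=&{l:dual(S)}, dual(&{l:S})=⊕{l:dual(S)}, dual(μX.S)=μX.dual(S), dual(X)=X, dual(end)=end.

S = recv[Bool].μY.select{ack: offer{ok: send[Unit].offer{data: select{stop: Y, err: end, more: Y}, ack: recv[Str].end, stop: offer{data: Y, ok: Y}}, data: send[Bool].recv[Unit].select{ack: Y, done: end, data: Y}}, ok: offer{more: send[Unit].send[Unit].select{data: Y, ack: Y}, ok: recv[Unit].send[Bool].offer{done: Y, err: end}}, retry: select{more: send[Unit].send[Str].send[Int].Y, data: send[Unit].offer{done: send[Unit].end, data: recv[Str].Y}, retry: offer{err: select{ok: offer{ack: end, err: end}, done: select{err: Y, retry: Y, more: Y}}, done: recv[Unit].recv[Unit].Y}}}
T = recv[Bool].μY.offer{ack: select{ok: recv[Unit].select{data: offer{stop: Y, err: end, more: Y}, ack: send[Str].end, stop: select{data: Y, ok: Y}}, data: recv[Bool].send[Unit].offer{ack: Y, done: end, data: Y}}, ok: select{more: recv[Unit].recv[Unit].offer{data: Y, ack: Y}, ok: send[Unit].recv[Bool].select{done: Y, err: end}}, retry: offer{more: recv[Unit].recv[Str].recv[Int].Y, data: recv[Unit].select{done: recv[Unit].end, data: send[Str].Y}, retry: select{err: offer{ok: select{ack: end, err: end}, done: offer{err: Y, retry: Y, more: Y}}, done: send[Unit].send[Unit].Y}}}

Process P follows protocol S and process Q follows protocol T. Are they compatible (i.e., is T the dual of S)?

NO

recv[Bool] | recv[Bool]  ✗ same direction on both sides — not dual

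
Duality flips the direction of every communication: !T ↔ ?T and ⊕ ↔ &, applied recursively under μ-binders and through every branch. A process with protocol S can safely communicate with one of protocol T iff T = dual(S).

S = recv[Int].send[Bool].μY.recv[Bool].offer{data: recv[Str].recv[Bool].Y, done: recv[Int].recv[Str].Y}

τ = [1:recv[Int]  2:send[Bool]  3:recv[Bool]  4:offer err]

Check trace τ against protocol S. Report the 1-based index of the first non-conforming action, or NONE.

[1] recv[Int]  match  state: send[Bool].μY.…
[2] send[Bool]  match  state: μY.…
[3] recv[Bool]  match  state: offer{data: recv[Str].recv[Bool].μY.…, done: recv[Int].recv[Str].μY.…}
[4] got offer err, protocol expects offer data or offer done  ✗

4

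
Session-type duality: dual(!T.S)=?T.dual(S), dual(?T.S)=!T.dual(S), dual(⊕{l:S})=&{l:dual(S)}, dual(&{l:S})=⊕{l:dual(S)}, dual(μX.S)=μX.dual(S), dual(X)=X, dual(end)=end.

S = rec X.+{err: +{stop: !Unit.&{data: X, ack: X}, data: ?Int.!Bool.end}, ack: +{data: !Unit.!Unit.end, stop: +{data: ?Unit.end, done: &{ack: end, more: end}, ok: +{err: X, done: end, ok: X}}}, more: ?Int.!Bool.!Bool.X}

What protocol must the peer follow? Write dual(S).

rec X → rec X  (μ self-dual)
  +{err,ack,more} → &{err,ack,more}  (select→offer)
    case err:
      +{stop,data} → &{stop,data}  (select→offer)
        case stop:
          !Unit → ?Unit
            &{data,ack} → +{data,ack}  (external→internal)
              case data:
                X self-dual
              case ack:
                X self-dual
        case data:
          ?Int → !Int
            !Bool → ?Bool
              end self-dual
    case ack:
      +{data,stop} → &{data,stop}  (select→offer)
        case data:
          !Unit → ?Unit
            !Unit → ?Unit
              end self-dual
        case stop:
          +{data,done,ok} → &{data,done,ok}  (select→offer)
            case data:
              ?Unit → !Unit
                end self-dual
            case done:
              &{ack,more} → +{ack,more}  (external→internal)
                case ack:
                  end self-dual
                case more:
                  end self-dual
            case ok:
              +{err,done,ok} → &{err,done,ok}  (select→offer)
                case err:
                  X self-dual
                case done:
                  end self-dual
                case ok:
                  X self-dual
    case more:
      ?Int → !Int
        !Bool → ?Bool
          !Bool → ?Bool
            X self-dual

rec X.&{err: &{stop: ?Unit.+{data: X, ack: X}, data: !Int.?Bool.end}, ack: &{data: ?Unit.?Unit.end, stop: &{data: !Unit.end, done: +{ack: end, more: end}, ok: &{err: X, done: end, ok: X}}}, more: !Int.?Bool.?Bool.X}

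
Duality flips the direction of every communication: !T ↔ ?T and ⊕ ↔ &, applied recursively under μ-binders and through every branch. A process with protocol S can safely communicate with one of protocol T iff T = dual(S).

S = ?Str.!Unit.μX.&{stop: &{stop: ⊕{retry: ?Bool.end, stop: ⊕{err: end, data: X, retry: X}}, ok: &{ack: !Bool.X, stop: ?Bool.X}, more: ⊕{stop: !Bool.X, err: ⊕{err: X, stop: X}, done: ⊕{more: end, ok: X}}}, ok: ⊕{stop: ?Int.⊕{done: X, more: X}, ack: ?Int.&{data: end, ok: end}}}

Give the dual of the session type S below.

?Str ↦ !Str
  !Unit ↦ ?Unit
    μX ↦ μX  (rec unchanged)
      &{stop,ok} ↦ ⊕{stop,ok}  (&→⊕)
        • stop:
          &{stop,ok,more} ↦ ⊕{stop,ok,more}  (&→⊕)
            • stop:
              ⊕{retry,stop} ↦ &{retry,stop}  (⊕→&)
                • retry:
                  ?Bool ↦ !Bool
                    end ↦ end
                • stop:
                  ⊕{err,data,retry} ↦ &{err,data,retry}  (⊕→&)
                    • err:
                      end ↦ end
                    • data:
                      X ↦ X
                    • retry:
                      X ↦ X
            • ok:
              &{ack,stop} ↦ ⊕{ack,stop}  (&→⊕)
                • ack:
                  !Bool ↦ ?Bool
                    X ↦ X
                • stop:
                  ?Bool ↦ !Bool
                    X ↦ X
            • more:
              ⊕{stop,err,done} ↦ &{stop,err,done}  (⊕→&)
                • stop:
                  !Bool ↦ ?Bool
                    X ↦ X
                • err:
                  ⊕{err,stop} ↦ &{err,stop}  (⊕→&)
                    • err:
                      X ↦ X
                    • stop:
                      X ↦ X
                • done:
                  ⊕{more,ok} ↦ &{more,ok}  (⊕→&)
                    • more:
                      end ↦ end
                    • ok:
                      X ↦ X
        • ok:
          ⊕{stop,ack} ↦ &{stop,ack}  (⊕→&)
            • stop:
              ?Int ↦ !Int
                ⊕{done,more} ↦ &{done,more}  (⊕→&)
                  • done:
                    X ↦ X
                  • more:
                    X ↦ X
            • ack:
              ?Int ↦ !Int
                &{data,ok} ↦ ⊕{data,ok}  (&→⊕)
                  • data:
                    end ↦ end
                  • ok:
                    end ↦ end

!Str.?Unit.μX.⊕{stop: ⊕{stop: &{retry: !Bool.end, stop: &{err: end, data: X, retry: X}}, ok: ⊕{ack: ?Bool.X, stop: !Bool.X}, more: &{stop: ?Bool.X, err: &{err: X, stop: X}, done: &{more: end, ok: X}}}, ok: &{stop: !Int.&{done: X, more: X}, ack: !Int.⊕{data: end, ok: end}}}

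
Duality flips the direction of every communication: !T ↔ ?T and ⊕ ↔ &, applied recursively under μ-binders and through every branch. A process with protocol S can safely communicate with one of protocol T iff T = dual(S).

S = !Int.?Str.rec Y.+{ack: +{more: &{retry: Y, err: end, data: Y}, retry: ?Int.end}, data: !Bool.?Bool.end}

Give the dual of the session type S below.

?Int.!Str.rec Y.&{ack: &{more: +{retry: Y, err: end, data: Y}, retry: !Int.end}, data: ?Bool.!Bool.end}

!Int = ?Int
  ?Str = !Str
    rec Y = rec Y  (μ self-dual)
      +{ack,data} = &{ack,data}  (select→offer)
        • ack:
          +{more,retry} = &{more,retry}  (select→offer)
            • more:
              &{retry,err,data} = +{retry,err,data}  (&→⊕)
                • retry:
                  Y self-dual
                • err:
                  end self-dual
                • data:
                  Y self-dual
            • retry:
              ?Int = !Int
                end self-dual
        • data:
          !Bool = ?Bool
            ?Bool = !Bool
              end self-dual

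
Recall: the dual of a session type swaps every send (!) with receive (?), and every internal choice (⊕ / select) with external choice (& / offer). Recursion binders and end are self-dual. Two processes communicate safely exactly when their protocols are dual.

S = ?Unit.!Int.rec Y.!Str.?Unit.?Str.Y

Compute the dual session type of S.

!Unit.?Int.rec Y.?Str.!Unit.!Str.Y

?Unit ↦ !Unit
  !Int ↦ ?Int
    rec Y ↦ rec Y  (binder kept)
      !Str ↦ ?Str
        ?Unit ↦ !Unit
          ?Str ↦ !Str
            Y ↦ Y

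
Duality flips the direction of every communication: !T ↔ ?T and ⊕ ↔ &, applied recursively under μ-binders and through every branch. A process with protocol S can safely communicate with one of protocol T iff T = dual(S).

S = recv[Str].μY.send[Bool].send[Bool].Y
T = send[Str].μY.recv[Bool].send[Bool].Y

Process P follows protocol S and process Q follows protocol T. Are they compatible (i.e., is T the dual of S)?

recv[Str] ‖ send[Str]  ✓
  μY ‖ μY  ✓ (binder kept)
    send[Bool] ‖ recv[Bool]  ✓
      send[Bool] ‖ send[Bool]  ✗ same direction on both sides — not dual

NO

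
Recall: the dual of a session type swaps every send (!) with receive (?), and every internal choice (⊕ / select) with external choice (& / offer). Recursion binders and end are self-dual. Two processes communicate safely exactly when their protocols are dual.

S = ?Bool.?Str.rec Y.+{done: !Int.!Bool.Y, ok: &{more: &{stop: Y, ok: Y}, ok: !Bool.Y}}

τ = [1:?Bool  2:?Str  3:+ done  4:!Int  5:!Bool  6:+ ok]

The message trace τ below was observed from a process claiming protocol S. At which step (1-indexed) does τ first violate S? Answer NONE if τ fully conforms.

NONE

[1] ?Bool  ok  residual = ?Str.rec Y.…
[2] ?Str  ok  residual = rec Y.…
[3] + done  ok  residual = !Int.!Bool.rec Y.…
[4] !Int  ok  residual = !Bool.rec Y.…
[5] !Bool  ok  residual = rec Y.…
[6] + ok  ok  residual = &{more: &{stop: rec Y.…, ok: rec Y.…}, ok: !Bool.rec Y.…}
all 6 steps conform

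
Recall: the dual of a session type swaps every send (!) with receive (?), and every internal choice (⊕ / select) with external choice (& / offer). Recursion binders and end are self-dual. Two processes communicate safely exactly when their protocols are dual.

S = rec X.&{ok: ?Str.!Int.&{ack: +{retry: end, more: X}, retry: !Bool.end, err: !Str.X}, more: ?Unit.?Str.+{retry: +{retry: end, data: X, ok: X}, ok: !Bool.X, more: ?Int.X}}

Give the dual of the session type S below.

rec X.+{ok: !Str.?Int.+{ack: &{retry: end, more: X}, retry: ?Bool.end, err: ?Str.X}, more: !Unit.!Str.&{retry: &{retry: end, data: X, ok: X}, ok: ?Bool.X, more: !Int.X}}

rec X → rec X  (binder kept)
  &{ok,more} → +{ok,more}  (external→internal)
    • ok:
      ?Str → !Str
        !Int → ?Int
          &{ack,retry,err} → +{ack,retry,err}  (external→internal)
            • ack:
              +{retry,more} → &{retry,more}  (internal→external)
                • retry:
                  end self-dual
                • more:
                  X self-dual
            • retry:
              !Bool → ?Bool
                end self-dual
            • err:
              !Str → ?Str
                X self-dual
    • more:
      ?Unit → !Unit
        ?Str → !Str
          +{retry,ok,more} → &{retry,ok,more}  (internal→external)
            • retry:
              +{retry,data,ok} → &{retry,data,ok}  (internal→external)
                • retry:
                  end self-dual
                • data:
                  X self-dual
                • ok:
                  X self-dual
            • ok:
              !Bool → ?Bool
                X self-dual
            • more:
              ?Int → !Int
                X self-dual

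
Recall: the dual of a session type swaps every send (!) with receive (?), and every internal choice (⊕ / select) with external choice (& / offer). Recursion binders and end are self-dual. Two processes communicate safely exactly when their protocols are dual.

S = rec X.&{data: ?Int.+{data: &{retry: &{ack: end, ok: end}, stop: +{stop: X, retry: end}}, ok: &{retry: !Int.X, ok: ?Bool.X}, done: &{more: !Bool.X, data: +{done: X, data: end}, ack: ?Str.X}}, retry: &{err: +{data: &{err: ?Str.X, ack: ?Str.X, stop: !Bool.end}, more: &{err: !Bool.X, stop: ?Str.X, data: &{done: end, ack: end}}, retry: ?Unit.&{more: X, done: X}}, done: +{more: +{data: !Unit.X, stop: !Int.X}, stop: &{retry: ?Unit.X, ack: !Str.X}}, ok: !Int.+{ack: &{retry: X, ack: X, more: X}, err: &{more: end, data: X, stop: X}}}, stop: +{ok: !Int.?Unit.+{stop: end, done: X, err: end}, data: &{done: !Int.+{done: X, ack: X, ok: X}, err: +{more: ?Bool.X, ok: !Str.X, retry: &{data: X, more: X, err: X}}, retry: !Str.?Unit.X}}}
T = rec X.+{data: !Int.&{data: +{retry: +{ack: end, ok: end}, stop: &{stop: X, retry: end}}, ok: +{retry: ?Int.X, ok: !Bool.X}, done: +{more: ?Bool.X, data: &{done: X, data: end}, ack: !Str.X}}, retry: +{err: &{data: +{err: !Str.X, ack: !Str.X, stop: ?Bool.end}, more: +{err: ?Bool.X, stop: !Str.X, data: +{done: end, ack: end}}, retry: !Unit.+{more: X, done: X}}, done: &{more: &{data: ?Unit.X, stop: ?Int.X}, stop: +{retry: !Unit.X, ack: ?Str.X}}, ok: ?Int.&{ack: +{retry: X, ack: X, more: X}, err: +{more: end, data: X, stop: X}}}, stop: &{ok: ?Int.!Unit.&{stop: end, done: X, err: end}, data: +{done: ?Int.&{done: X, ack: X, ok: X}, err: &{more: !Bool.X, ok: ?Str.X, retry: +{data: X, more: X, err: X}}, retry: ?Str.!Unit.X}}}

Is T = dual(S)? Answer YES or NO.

rec X ‖ rec X  match (rec unchanged)
  &{data,retry,stop} ‖ +{data,retry,stop}  match same labels
    case data:
      ?Int ‖ !Int  match
        +{data,ok,done} ‖ &{data,ok,done}  match same labels
          case data:
            &{retry,stop} ‖ +{retry,stop}  match same labels
              case retry:
                &{ack,ok} ‖ +{ack,ok}  match same labels
                  case ack:
                    end ‖ end  match
                  case ok:
                    end ‖ end  match
              case stop:
                +{stop,retry} ‖ &{stop,retry}  match same labels
                  case stop:
                    X ‖ X  match
                  case retry:
                    end ‖ end  match
          case ok:
            &{retry,ok} ‖ +{retry,ok}  match same labels
              case retry:
                !Int ‖ ?Int  match
                  X ‖ X  match
              case ok:
                ?Bool ‖ !Bool  match
                  X ‖ X  match
          case done:
            &{more,data,ack} ‖ +{more,data,ack}  match same labels
              case more:
                !Bool ‖ ?Bool  match
                  X ‖ X  match
              case data:
                +{done,data} ‖ &{done,data}  match same labels
                  case done:
                    X ‖ X  match
                  case data:
                    end ‖ end  match
              case ack:
                ?Str ‖ !Str  match
                  X ‖ X  match
    case retry:
      &{err,done,ok} ‖ +{err,done,ok}  match same labels
        case err:
          +{data,more,retry} ‖ &{data,more,retry}  match same labels
            case data:
              &{err,ack,stop} ‖ +{err,ack,stop}  match same labels
                case err:
                  ?Str ‖ !Str  match
                    X ‖ X  match
                case ack:
                  ?Str ‖ !Str  match
                    X ‖ X  match
                case stop:
                  !Bool ‖ ?Bool  match
                    end ‖ end  match
            case more:
              &{err,stop,data} ‖ +{err,stop,data}  match same labels
                case err:
                  !Bool ‖ ?Bool  match
                    X ‖ X  match
                case stop:
                  ?Str ‖ !Str  match
                    X ‖ X  match
                case data:
                  &{done,ack} ‖ +{done,ack}  match same labels
                    case done:
                      end ‖ end  match
                    case ack:
                      end ‖ end  match
            case retry:
              ?Unit ‖ !Unit  match
                &{more,done} ‖ +{more,done}  match same labels
                  case more:
                    X ‖ X  match
                  case done:
                    X ‖ X  match
        case done:
          +{more,stop} ‖ &{more,stop}  match same labels
            case more:
              +{data,stop} ‖ &{data,stop}  match same labels
                case data:
                  !Unit ‖ ?Unit  match
                    X ‖ X  match
                case stop:
                  !Int ‖ ?Int  match
                    X ‖ X  match
            case stop:
              &{retry,ack} ‖ +{retry,ack}  match same labels
                case retry:
                  ?Unit ‖ !Unit  match
                    X ‖ X  match
                case ack:
                  !Str ‖ ?Str  match
                    X ‖ X  match
        case ok:
          !Int ‖ ?Int  match
            +{ack,err} ‖ &{ack,err}  match same labels
              case ack:
                &{retry,ack,more} ‖ +{retry,ack,more}  match same labels
                  case retry:
                    X ‖ X  match
                  case ack:
                    X ‖ X  match
                  case more:
                    X ‖ X  match
              case err:
                &{more,data,stop} ‖ +{more,data,stop}  match same labels
                  case more:
                    end ‖ end  match
                  case data:
                    X ‖ X  match
                  case stop:
                    X ‖ X  match
    case stop:
      +{ok,data} ‖ &{ok,data}  match same labels
        case ok:
          !Int ‖ ?Int  match
            ?Unit ‖ !Unit  match
              +{stop,done,err} ‖ &{stop,done,err}  match same labels
                case stop:
                  end ‖ end  match
                case done:
                  X ‖ X  match
                case err:
                  end ‖ end  match
        case data:
          &{done,err,retry} ‖ +{done,err,retry}  match same labels
            case done:
              !Int ‖ ?Int  match
                +{done,ack,ok} ‖ &{done,ack,ok}  match same labels
                  case done:
                    X ‖ X  match
                  case ack:
                    X ‖ X  match
                  case ok:
                    X ‖ X  match
            case err:
              +{more,ok,retry} ‖ &{more,ok,retry}  match same labels
                case more:
                  ?Bool ‖ !Bool  match
                    X ‖ X  match
                case ok:
                  !Str ‖ ?Str  match
                    X ‖ X  match
                case retry:
                  &{data,more,err} ‖ +{data,more,err}  match same labels
                    case data:
                      X ‖ X  match
                    case more:
                      X ‖ X  match
                    case err:
                      X ‖ X  match
            case retry:
              !Str ‖ ?Str  match
                ?Unit ‖ !Unit  match
                  X ‖ X  match

YES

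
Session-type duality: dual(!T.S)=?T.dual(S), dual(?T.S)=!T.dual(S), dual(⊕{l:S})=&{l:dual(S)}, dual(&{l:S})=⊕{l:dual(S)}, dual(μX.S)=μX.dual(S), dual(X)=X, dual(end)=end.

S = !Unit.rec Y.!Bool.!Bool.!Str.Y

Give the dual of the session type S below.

?Unit.rec Y.?Bool.?Bool.?Str.Y

!Unit ↦ ?Unit
  rec Y ↦ rec Y  (rec unchanged)
    !Bool ↦ ?Bool
      !Bool ↦ ?Bool
        !Str ↦ ?Str
          dual(Y) = Y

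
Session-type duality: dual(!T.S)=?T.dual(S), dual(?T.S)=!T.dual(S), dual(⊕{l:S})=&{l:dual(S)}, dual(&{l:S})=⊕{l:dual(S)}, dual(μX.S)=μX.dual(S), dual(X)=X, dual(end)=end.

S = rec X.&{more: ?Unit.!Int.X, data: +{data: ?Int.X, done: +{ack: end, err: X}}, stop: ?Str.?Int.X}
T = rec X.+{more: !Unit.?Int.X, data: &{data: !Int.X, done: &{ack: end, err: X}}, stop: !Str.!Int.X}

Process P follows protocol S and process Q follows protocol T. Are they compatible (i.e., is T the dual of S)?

YES

rec X | rec X  ✓ (binder kept)
  &{more,data,stop} | +{more,data,stop}  ✓ same labels
    • more:
      ?Unit | !Unit  ✓
        !Int | ?Int  ✓
          X | X  ✓
    • data:
      +{data,done} | &{data,done}  ✓ same labels
        • data:
          ?Int | !Int  ✓
            X | X  ✓
        • done:
          +{ack,err} | &{ack,err}  ✓ same labels
            • ack:
              end | end  ✓
            • err:
              X | X  ✓
    • stop:
      ?Str | !Str  ✓
        ?Int | !Int  ✓
          X | X  ✓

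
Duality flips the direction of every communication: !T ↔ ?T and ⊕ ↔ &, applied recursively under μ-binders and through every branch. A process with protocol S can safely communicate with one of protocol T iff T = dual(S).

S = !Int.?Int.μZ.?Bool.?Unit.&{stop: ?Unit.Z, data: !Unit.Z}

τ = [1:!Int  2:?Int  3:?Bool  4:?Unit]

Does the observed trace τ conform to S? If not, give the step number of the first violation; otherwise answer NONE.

NONE

step 1: !Int  ok  residual = ?Int.μZ.…
step 2: ?Int  ok  residual = μZ.…
step 3: ?Bool  ok  residual = ?Unit.&{stop: ?Unit.μZ.…, data: !Unit.μZ.…}
step 4: ?Unit  ok  residual = &{stop: ?Unit.μZ.…, data: !Unit.μZ.…}
trace exhausted — no violation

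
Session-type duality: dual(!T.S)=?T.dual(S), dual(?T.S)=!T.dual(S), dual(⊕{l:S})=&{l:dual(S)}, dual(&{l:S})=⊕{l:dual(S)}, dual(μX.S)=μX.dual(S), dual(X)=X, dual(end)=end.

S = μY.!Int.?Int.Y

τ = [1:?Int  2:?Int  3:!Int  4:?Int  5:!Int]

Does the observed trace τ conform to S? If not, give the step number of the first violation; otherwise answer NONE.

@1 got ?Int, protocol expects !Int  ✗

1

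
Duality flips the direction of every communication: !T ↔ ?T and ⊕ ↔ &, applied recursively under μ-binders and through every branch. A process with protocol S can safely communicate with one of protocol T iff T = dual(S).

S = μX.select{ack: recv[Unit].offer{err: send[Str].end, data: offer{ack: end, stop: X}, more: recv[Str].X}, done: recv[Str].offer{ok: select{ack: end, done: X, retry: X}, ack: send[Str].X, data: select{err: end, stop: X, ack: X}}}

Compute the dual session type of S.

μX = μX  (μ self-dual)
  select{ack,done} = offer{ack,done}  (internal→external)
    case ack:
      recv[Unit] = send[Unit]
        offer{err,data,more} = select{err,data,more}  (offer→select)
          case err:
            send[Str] = recv[Str]
              end ↦ end
          case data:
            offer{ack,stop} = select{ack,stop}  (offer→select)
              case ack:
                end ↦ end
              case stop:
                X ↦ X
          case more:
            recv[Str] = send[Str]
              X ↦ X
    case done:
      recv[Str] = send[Str]
        offer{ok,ack,data} = select{ok,ack,data}  (offer→select)
          case ok:
            select{ack,done,retry} = offer{ack,done,retry}  (internal→external)
              case ack:
                end ↦ end
              case done:
                X ↦ X
              case retry:
                X ↦ X
          case ack:
            send[Str] = recv[Str]
              X ↦ X
          case data:
            select{err,stop,ack} = offer{err,stop,ack}  (internal→external)
              case err:
                end ↦ end
              case stop:
                X ↦ X
              case ack:
                X ↦ X

μX.offer{ack: send[Unit].select{err: recv[Str].end, data: select{ack: end, stop: X}, more: send[Str].X}, done: send[Str].select{ok: offer{ack: end, done: X, retry: X}, ack: recv[Str].X, data: offer{err: end, stop: X, ack: X}}}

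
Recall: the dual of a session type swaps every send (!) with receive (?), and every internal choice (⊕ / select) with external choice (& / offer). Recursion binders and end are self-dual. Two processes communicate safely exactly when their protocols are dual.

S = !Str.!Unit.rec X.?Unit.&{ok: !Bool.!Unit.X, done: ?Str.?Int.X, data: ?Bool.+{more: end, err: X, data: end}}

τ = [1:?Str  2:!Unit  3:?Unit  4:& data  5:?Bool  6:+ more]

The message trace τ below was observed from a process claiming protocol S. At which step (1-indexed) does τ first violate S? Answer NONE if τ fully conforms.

@1 got ?Str, protocol expects !Str  ✗

1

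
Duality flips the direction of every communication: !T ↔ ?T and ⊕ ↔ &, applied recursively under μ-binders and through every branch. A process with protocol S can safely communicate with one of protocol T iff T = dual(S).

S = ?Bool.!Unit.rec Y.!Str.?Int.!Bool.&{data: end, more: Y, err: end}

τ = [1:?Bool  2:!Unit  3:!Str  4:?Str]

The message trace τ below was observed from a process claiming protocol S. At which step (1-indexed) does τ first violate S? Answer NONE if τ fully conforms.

4

step 1: ?Bool  match  state: !Unit.rec Y.…
step 2: !Unit  match  state: rec Y.…
step 3: !Str  match  state: ?Int.!Bool.&{data: end, more: rec Y.…, err: end}
step 4: got ?Str, protocol expects ?Int  ✗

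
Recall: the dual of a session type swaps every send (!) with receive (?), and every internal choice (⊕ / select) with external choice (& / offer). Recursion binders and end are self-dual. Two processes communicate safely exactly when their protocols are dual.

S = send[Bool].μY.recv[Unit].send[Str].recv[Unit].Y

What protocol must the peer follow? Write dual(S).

recv[Bool].μY.send[Unit].recv[Str].send[Unit].Y

send[Bool] = recv[Bool]
  μY = μY  (binder kept)
    recv[Unit] = send[Unit]
      send[Str] = recv[Str]
        recv[Unit] = send[Unit]
          Y self-dual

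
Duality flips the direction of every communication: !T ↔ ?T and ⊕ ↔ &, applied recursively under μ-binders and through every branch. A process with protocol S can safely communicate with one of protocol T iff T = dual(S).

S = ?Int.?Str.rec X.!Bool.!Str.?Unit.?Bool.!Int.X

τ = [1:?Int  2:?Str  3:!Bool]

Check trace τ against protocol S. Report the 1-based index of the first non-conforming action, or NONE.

@1 ?Int  match  now at ?Str.rec X.…
@2 ?Str  match  now at rec X.…
@3 !Bool  match  now at !Str.?Unit.?Bool.!Int.rec X.…
all 3 steps conform

NONE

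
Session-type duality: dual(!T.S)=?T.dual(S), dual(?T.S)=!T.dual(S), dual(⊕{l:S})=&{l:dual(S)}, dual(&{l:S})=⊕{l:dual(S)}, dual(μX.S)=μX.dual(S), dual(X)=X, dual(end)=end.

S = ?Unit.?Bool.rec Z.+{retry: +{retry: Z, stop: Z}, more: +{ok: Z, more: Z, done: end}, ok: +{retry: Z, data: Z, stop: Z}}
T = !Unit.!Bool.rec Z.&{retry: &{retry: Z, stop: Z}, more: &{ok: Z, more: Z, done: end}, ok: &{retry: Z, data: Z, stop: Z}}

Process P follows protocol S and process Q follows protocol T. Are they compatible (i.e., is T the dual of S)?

YES

?Unit vs !Unit  ok
  ?Bool vs !Bool  ok
    rec Z vs rec Z  ok (μ self-dual)
      +{retry,more,ok} vs &{retry,more,ok}  ok same labels
        • retry:
          +{retry,stop} vs &{retry,stop}  ok same labels
            • retry:
              Z vs Z  ok
            • stop:
              Z vs Z  ok
        • more:
          +{ok,more,done} vs &{ok,more,done}  ok same labels
            • ok:
              Z vs Z  ok
            • more:
              Z vs Z  ok
            • done:
              end vs end  ok
        • ok:
          +{retry,data,stop} vs &{retry,data,stop}  ok same labels
            • retry:
              Z vs Z  ok
            • data:
              Z vs Z  ok
            • stop:
              Z vs Z  ok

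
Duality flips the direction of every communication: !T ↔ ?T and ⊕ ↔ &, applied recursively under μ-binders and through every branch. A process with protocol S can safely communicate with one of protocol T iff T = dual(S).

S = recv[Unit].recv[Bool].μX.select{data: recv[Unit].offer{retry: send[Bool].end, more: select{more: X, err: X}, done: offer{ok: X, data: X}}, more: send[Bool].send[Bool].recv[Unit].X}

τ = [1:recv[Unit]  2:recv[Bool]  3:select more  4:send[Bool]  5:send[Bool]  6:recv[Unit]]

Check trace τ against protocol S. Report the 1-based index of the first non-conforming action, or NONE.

NONE

[1] recv[Unit]  ✓  residual = recv[Bool].μX.…
[2] recv[Bool]  ✓  residual = μX.…
[3] select more  ✓  residual = send[Bool].send[Bool].recv[Unit].μX.…
[4] send[Bool]  ✓  residual = send[Bool].recv[Unit].μX.…
[5] send[Bool]  ✓  residual = recv[Unit].μX.…
[6] recv[Unit]  ✓  residual = μX.…
trace exhausted — no violation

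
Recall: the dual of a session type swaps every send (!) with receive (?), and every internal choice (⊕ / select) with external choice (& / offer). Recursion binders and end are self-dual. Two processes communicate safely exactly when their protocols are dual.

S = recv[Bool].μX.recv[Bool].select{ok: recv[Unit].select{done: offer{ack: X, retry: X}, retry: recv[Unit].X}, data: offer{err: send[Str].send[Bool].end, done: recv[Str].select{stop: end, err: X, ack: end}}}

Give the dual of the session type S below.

recv[Bool] = send[Bool]
  μX = μX  (μ self-dual)
    recv[Bool] = send[Bool]
      select{ok,data} = offer{ok,data}  (select→offer)
        • ok:
          recv[Unit] = send[Unit]
            select{done,retry} = offer{done,retry}  (select→offer)
              • done:
                offer{ack,retry} = select{ack,retry}  (offer→select)
                  • ack:
                    X ↦ X
                  • retry:
                    X ↦ X
              • retry:
                recv[Unit] = send[Unit]
                  X ↦ X
        • data:
          offer{err,done} = select{err,done}  (offer→select)
            • err:
              send[Str] = recv[Str]
                send[Bool] = recv[Bool]
                  end ↦ end
            • done:
              recv[Str] = send[Str]
                select{stop,err,ack} = offer{stop,err,ack}  (select→offer)
                  • stop:
                    end ↦ end
                  • err:
                    X ↦ X
                  • ack:
                    end ↦ end

send[Bool].μX.send[Bool].offer{ok: send[Unit].offer{done: select{ack: X, retry: X}, retry: send[Unit].X}, data: select{err: recv[Str].recv[Bool].end, done: send[Str].offer{stop: end, err: X, ack: end}}}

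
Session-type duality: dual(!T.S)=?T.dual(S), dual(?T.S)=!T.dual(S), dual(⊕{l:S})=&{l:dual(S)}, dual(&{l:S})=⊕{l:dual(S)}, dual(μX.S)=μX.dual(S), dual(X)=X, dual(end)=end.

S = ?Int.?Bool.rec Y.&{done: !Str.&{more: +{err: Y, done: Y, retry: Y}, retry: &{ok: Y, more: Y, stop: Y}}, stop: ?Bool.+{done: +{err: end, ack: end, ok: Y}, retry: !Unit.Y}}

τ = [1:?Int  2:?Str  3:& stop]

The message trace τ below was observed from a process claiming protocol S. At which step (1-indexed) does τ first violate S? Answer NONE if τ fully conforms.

2

step 1: ?Int  ok  state: ?Bool.rec Y.…
step 2: got ?Str, protocol expects ?Bool  ✗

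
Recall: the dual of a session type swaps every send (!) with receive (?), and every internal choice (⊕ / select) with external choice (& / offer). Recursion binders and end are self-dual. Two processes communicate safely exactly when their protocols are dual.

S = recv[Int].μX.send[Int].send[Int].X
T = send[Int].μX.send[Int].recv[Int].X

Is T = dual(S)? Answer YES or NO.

NO

recv[Int] ‖ send[Int]  ok
  μX ‖ μX  ok (rec unchanged)
    send[Int] ‖ send[Int]  ✗ same direction on both sides — not dual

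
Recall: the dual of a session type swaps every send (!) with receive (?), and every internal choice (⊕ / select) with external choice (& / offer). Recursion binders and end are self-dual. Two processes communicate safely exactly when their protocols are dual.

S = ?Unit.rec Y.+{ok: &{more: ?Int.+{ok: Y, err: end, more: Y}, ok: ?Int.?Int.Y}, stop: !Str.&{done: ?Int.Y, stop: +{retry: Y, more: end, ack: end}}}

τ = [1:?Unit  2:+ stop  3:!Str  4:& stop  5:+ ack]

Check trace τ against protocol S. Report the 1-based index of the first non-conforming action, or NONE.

NONE

step 1: ?Unit  ok  cont: rec Y.…
step 2: + stop  ok  cont: !Str.&{done: ?Int.rec Y.…, stop: +{retry: rec Y.…, more: end, ack: end}}
step 3: !Str  ok  cont: &{done: ?Int.rec Y.…, stop: +{retry: rec Y.…, more: end, ack: end}}
step 4: & stop  ok  cont: +{retry: rec Y.…, more: end, ack: end}
step 5: + ack  ok  cont: end
τ conforms to S (length 5)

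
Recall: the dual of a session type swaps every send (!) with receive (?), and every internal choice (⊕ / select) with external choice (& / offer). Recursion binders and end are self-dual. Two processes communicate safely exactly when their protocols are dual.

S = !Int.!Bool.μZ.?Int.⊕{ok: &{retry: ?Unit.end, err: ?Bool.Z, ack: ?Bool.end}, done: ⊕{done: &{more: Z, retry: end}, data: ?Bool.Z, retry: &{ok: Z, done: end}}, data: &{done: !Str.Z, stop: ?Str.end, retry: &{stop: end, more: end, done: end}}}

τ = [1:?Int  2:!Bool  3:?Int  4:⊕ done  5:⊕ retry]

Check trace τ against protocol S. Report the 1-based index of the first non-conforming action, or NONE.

1

@1 got ?Int, protocol expects !Int  ✗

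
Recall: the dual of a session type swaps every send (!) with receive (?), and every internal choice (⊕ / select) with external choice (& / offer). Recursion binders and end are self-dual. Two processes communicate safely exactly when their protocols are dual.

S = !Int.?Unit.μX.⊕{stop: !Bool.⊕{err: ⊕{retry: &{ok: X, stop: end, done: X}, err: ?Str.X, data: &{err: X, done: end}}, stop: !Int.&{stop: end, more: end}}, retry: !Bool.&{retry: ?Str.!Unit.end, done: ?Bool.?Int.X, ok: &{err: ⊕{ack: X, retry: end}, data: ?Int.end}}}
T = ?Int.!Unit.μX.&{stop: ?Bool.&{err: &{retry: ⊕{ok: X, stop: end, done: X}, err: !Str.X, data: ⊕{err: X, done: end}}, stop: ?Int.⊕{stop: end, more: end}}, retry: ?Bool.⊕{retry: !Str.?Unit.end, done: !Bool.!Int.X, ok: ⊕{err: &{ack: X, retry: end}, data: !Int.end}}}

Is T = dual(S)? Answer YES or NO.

YES

!Int vs ?Int  ✓
  ?Unit vs !Unit  ✓
    μX vs μX  ✓ (rec unchanged)
      ⊕{stop,retry} vs &{stop,retry}  ✓ same labels
        case stop:
          !Bool vs ?Bool  ✓
            ⊕{err,stop} vs &{err,stop}  ✓ same labels
              case err:
                ⊕{retry,err,data} vs &{retry,err,data}  ✓ same labels
                  case retry:
                    &{ok,stop,done} vs ⊕{ok,stop,done}  ✓ same labels
                      case ok:
                        X vs X  ✓
                      case stop:
                        end vs end  ✓
                      case done:
                        X vs X  ✓
                  case err:
                    ?Str vs !Str  ✓
                      X vs X  ✓
                  case data:
                    &{err,done} vs ⊕{err,done}  ✓ same labels
                      case err:
                        X vs X  ✓
                      case done:
                        end vs end  ✓
              case stop:
                !Int vs ?Int  ✓
                  &{stop,more} vs ⊕{stop,more}  ✓ same labels
                    case stop:
                      end vs end  ✓
                    case more:
                      end vs end  ✓
        case retry:
          !Bool vs ?Bool  ✓
            &{retry,done,ok} vs ⊕{retry,done,ok}  ✓ same labels
              case retry:
                ?Str vs !Str  ✓
                  !Unit vs ?Unit  ✓
                    end vs end  ✓
              case done:
                ?Bool vs !Bool  ✓
                  ?Int vs !Int  ✓
                    X vs X  ✓
              case ok:
                &{err,data} vs ⊕{err,data}  ✓ same labels
                  case err:
                    ⊕{ack,retry} vs &{ack,retry}  ✓ same labels
                      case ack:
                        X vs X  ✓
                      case retry:
                        end vs end  ✓
                  case data:
                    ?Int vs !Int  ✓
                      end vs end  ✓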